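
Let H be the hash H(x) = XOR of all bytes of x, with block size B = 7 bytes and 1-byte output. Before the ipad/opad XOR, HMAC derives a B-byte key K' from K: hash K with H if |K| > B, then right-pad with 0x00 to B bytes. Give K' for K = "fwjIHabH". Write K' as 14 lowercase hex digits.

|K| = 8 > B = 7, so first hash the key.
H(K): XOR 66⊕77⊕6a⊕49⊕48⊕61⊕62⊕48 = 31.
Zero-pad H(K) = 31 to 7 bytes: K' = 31 00 00 00 00 00 00.

31000000000000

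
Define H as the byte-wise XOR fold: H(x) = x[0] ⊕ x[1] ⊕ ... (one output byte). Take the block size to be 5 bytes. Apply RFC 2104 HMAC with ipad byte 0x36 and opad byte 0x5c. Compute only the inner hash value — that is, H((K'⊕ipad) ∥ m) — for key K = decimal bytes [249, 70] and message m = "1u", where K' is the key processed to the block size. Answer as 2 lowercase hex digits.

cd

Key decimal bytes [249, 70] = f9 46 is 2 bytes ≤ B = 5; zero-pad to 5 bytes: K' = f9 46 00 00 00.
K' ⊕ ipad = cf 70 36 36 36.
Inner input = cf 70 36 36 36 ∥ 31 75.
Inner hash: XOR cf⊕70⊕36⊕36⊕36⊕31⊕75 = cd.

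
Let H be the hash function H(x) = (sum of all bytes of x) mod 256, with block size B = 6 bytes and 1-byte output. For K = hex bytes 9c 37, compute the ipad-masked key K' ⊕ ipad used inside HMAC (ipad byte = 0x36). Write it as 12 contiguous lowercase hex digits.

Key hex bytes 9c 37 is 2 bytes ≤ B = 6; zero-pad to 6 bytes: K' = 9c 37 00 00 00 00.
XOR each byte with 0x36: 9c⊕36=aa, 37⊕36=01, 00⊕36=36, 00⊕36=36, 00⊕36=36, 00⊕36=36.

aa0136363636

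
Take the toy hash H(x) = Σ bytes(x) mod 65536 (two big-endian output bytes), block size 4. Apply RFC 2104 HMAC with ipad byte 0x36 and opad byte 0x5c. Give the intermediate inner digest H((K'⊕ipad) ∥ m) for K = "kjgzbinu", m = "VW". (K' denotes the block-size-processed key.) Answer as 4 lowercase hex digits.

01a0

Key "kjgzbinu" = 6b 6a 67 7a 62 69 6e 75 is 8 bytes > B = 4, so hash it first: H(key) = 03 64, then zero-pad to 4 bytes: K' = 03 64 00 00.
K' ⊕ ipad = 35 52 36 36.
Inner input = 35 52 36 36 ∥ 56 57.
Inner hash: sum = 53+82+54+54+86+87 = 416 → 01 a0.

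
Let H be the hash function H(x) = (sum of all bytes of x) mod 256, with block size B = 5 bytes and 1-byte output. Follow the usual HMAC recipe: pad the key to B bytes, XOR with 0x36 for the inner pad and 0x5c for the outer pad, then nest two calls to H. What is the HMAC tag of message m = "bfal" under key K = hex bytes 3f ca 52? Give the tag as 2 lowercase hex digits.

Key hex bytes 3f ca 52 is 3 bytes ≤ B = 5; zero-pad to 5 bytes: K' = 3f ca 52 00 00.
K' ⊕ ipad = 09 fc 64 36 36.  K' ⊕ opad = 63 96 0e 5c 5c.
Inner input = (K'⊕ipad) ∥ m = 09 fc 64 36 36 ∥ 62 66 61 6c.
Inner hash: sum = 9+252+100+54+54+98+102+97+108 = 874; mod 256 = 106 → 6a.
Outer input = (K'⊕opad) ∥ inner = 63 96 0e 5c 5c ∥ 6a.
Outer hash (tag): sum = 99+150+14+92+92+106 = 553; mod 256 = 41 → 29.

29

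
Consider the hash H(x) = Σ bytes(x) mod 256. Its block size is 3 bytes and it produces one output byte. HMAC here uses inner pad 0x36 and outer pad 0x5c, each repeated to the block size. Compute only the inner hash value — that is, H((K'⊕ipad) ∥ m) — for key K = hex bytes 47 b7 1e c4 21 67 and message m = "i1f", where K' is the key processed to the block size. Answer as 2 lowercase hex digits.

Key hex bytes 47 b7 1e c4 21 67 is 6 bytes > B = 3, so hash it first: H(key) = 68, then zero-pad to 3 bytes: K' = 68 00 00.
K' ⊕ ipad = 5e 36 36.
Inner input = 5e 36 36 ∥ 69 31 66.
Inner hash: sum = 94+54+54+105+49+102 = 458; mod 256 = 202 → ca.

ca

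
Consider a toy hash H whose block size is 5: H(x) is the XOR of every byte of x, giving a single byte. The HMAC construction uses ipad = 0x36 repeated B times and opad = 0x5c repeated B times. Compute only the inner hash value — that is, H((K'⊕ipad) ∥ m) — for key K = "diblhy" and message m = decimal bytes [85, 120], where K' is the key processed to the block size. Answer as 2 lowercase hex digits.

09

Key "diblhy" = 64 69 62 6c 68 79 is 6 bytes > B = 5, so hash it first: H(key) = 12, then zero-pad to 5 bytes: K' = 12 00 00 00 00.
K' ⊕ ipad = 24 36 36 36 36.
Inner input = 24 36 36 36 36 ∥ 55 78.
Inner hash: XOR 24⊕36⊕36⊕36⊕36⊕55⊕78 = 09.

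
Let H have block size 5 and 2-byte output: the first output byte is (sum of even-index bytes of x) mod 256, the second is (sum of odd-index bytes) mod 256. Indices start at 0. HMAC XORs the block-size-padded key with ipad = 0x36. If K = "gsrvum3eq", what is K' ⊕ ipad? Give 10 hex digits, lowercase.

c48d363636

Key "gsrvum3eq" = 67 73 72 76 75 6d 33 65 71 is 9 bytes > B = 5, so hash it first: H(key) = f2 bb, then zero-pad to 5 bytes: K' = f2 bb 00 00 00.
XOR each byte with 0x36: f2⊕36=c4, bb⊕36=8d, 00⊕36=36, 00⊕36=36, 00⊕36=36.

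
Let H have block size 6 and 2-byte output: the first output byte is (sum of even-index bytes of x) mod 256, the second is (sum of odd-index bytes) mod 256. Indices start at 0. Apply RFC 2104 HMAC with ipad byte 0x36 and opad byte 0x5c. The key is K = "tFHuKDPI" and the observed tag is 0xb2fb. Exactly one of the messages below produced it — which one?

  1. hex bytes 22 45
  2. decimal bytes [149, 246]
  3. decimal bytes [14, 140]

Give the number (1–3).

1

Key "tFHuKDPI" = 74 46 48 75 4b 44 50 49 is 8 bytes > B = 6, so hash it first: H(key) = 57 48, then zero-pad to 6 bytes: K' = 57 48 00 00 00 00.
K' ⊕ ipad = 61 7e 36 36 36 36; K' ⊕ opad = 0b 14 5c 5c 5c 5c.
m1: inner = H(61 7e 36 36 36 36 22 45) = ef 2f; tag = H(0b 14 5c 5c 5c 5c ef 2f) = b2fb ← matches
m2: inner = H(61 7e 36 36 36 36 95 f6) = 62 e0; tag = H(0b 14 5c 5c 5c 5c 62 e0) = 25ac
m3: inner = H(61 7e 36 36 36 36 0e 8c) = db 76; tag = H(0b 14 5c 5c 5c 5c db 76) = 9e42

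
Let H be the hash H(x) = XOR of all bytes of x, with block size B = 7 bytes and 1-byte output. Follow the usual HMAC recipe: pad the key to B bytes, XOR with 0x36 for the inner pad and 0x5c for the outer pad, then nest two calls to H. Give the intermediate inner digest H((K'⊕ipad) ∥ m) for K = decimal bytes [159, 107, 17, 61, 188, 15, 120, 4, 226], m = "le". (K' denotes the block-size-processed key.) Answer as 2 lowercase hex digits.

Key decimal bytes [159, 107, 17, 61, 188, 15, 120, 4, 226] = 9f 6b 11 3d bc 0f 78 04 e2 is 9 bytes > B = 7, so hash it first: H(key) = f5, then zero-pad to 7 bytes: K' = f5 00 00 00 00 00 00.
K' ⊕ ipad = c3 36 36 36 36 36 36.
Inner input = c3 36 36 36 36 36 36 ∥ 6c 65.
Inner hash: XOR c3⊕36⊕36⊕36⊕36⊕36⊕36⊕6c⊕65 = ca.

ca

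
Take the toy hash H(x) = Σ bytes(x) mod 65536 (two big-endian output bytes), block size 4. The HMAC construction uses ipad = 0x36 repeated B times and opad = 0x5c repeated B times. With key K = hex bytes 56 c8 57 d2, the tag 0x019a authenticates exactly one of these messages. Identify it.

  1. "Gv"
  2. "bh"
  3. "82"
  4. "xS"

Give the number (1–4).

Key hex bytes 56 c8 57 d2 is exactly B = 4 bytes: K' = 56 c8 57 d2.
K' ⊕ ipad = 60 fe 61 e4; K' ⊕ opad = 0a 94 0b 8e.
m1: inner = H(60 fe 61 e4 47 76) = 03 60; tag = H(0a 94 0b 8e 03 60) = 019a ← matches
m2: inner = H(60 fe 61 e4 62 68) = 03 6d; tag = H(0a 94 0b 8e 03 6d) = 01a7
m3: inner = H(60 fe 61 e4 38 32) = 03 0d; tag = H(0a 94 0b 8e 03 0d) = 0147
m4: inner = H(60 fe 61 e4 78 53) = 03 6e; tag = H(0a 94 0b 8e 03 6e) = 01a8

1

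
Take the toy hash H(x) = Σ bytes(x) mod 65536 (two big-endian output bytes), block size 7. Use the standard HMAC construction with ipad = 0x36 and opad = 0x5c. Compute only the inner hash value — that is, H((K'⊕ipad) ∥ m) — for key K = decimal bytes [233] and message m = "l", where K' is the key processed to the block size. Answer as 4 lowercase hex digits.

028f

Key decimal bytes [233] = e9 is 1 byte ≤ B = 7; zero-pad to 7 bytes: K' = e9 00 00 00 00 00 00.
K' ⊕ ipad = df 36 36 36 36 36 36.
Inner input = df 36 36 36 36 36 36 ∥ 6c.
Inner hash: sum = 223+54+54+54+54+54+54+108 = 655 → 02 8f.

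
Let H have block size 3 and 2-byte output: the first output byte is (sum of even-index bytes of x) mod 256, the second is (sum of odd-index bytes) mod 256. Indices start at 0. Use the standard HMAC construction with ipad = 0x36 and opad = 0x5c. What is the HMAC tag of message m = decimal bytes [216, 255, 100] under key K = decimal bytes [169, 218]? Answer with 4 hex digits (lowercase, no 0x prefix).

Key decimal bytes [169, 218] = a9 da is 2 bytes ≤ B = 3; zero-pad to 3 bytes: K' = a9 da 00.
K' ⊕ ipad = 9f ec 36.  K' ⊕ opad = f5 86 5c.
Inner input = (K'⊕ipad) ∥ m = 9f ec 36 ∥ d8 ff 64.
Inner hash: even-index sum = 468 mod 256 = 212; odd-index sum = 552 mod 256 = 40 → d4 28.
Outer input = (K'⊕opad) ∥ inner = f5 86 5c ∥ d4 28.
Outer hash (tag): even-index sum = 377 mod 256 = 121; odd-index sum = 346 mod 256 = 90 → 79 5a.

795a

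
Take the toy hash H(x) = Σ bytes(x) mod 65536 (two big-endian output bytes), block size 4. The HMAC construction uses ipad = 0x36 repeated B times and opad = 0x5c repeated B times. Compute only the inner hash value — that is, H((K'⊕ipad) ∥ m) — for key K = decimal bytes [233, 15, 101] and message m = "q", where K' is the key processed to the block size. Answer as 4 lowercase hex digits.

Key decimal bytes [233, 15, 101] = e9 0f 65 is 3 bytes ≤ B = 4; zero-pad to 4 bytes: K' = e9 0f 65 00.
K' ⊕ ipad = df 39 53 36.
Inner input = df 39 53 36 ∥ 71.
Inner hash: sum = 223+57+83+54+113 = 530 → 02 12.

0212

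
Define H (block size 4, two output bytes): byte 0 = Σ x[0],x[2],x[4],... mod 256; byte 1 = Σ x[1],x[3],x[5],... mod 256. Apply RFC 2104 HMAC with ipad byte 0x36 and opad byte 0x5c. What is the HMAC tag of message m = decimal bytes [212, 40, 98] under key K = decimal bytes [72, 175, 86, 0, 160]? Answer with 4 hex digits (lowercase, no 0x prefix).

Key decimal bytes [72, 175, 86, 0, 160] = 48 af 56 00 a0 is 5 bytes > B = 4, so hash it first: H(key) = 3e af, then zero-pad to 4 bytes: K' = 3e af 00 00.
K' ⊕ ipad = 08 99 36 36.  K' ⊕ opad = 62 f3 5c 5c.
Inner input = (K'⊕ipad) ∥ m = 08 99 36 36 ∥ d4 28 62.
Inner hash: even-index sum = 372 mod 256 = 116; odd-index sum = 247 mod 256 = 247 → 74 f7.
Outer input = (K'⊕opad) ∥ inner = 62 f3 5c 5c ∥ 74 f7.
Outer hash (tag): even-index sum = 306 mod 256 = 50; odd-index sum = 582 mod 256 = 70 → 32 46.

3246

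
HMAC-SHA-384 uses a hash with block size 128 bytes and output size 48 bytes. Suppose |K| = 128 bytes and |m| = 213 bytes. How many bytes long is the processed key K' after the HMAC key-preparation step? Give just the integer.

Key is 128 ≤ 128 bytes, zero-padded: |K'| = 128.

128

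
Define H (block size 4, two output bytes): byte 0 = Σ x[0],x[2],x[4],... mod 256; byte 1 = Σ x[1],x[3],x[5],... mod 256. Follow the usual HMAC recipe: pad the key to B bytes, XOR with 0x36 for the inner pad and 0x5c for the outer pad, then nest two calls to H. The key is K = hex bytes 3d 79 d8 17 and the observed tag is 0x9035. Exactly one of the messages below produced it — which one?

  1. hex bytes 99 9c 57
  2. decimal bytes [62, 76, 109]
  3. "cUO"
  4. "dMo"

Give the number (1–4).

Key hex bytes 3d 79 d8 17 is exactly B = 4 bytes: K' = 3d 79 d8 17.
K' ⊕ ipad = 0b 4f ee 21; K' ⊕ opad = 61 25 84 4b.
m1: inner = H(0b 4f ee 21 99 9c 57) = e9 0c; tag = H(61 25 84 4b e9 0c) = ce7c
m2: inner = H(0b 4f ee 21 3e 4c 6d) = a4 bc; tag = H(61 25 84 4b a4 bc) = 892c
m3: inner = H(0b 4f ee 21 63 55 4f) = ab c5; tag = H(61 25 84 4b ab c5) = 9035 ← matches
m4: inner = H(0b 4f ee 21 64 4d 6f) = cc bd; tag = H(61 25 84 4b cc bd) = b12d

3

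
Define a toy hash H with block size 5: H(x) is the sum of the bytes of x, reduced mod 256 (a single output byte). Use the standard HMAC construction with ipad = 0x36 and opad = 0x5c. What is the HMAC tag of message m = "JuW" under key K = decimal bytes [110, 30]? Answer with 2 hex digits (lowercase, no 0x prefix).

c0

Key decimal bytes [110, 30] = 6e 1e is 2 bytes ≤ B = 5; zero-pad to 5 bytes: K' = 6e 1e 00 00 00.
K' ⊕ ipad = 58 28 36 36 36.  K' ⊕ opad = 32 42 5c 5c 5c.
Inner input = (K'⊕ipad) ∥ m = 58 28 36 36 36 ∥ 4a 75 57.
Inner hash: sum = 88+40+54+54+54+74+117+87 = 568; mod 256 = 56 → 38.
Outer input = (K'⊕opad) ∥ inner = 32 42 5c 5c 5c ∥ 38.
Outer hash (tag): sum = 50+66+92+92+92+56 = 448; mod 256 = 192 → c0.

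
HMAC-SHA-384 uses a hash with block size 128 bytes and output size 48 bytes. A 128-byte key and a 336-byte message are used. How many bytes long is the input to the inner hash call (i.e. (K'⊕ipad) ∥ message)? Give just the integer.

Key is 128 ≤ 128 bytes, zero-padded: |K'| = 128.
Inner input = (K'⊕ipad) ∥ m → 128 + 336 = 464 bytes.

464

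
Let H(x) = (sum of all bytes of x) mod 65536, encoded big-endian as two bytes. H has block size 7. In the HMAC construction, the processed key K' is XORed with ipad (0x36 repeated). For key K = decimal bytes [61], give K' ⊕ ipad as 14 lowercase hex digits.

0b363636363636

Key decimal bytes [61] = 3d is 1 byte ≤ B = 7; zero-pad to 7 bytes: K' = 3d 00 00 00 00 00 00.
XOR each byte with 0x36: 3d⊕36=0b, 00⊕36=36, 00⊕36=36, 00⊕36=36, 00⊕36=36, 00⊕36=36, 00⊕36=36.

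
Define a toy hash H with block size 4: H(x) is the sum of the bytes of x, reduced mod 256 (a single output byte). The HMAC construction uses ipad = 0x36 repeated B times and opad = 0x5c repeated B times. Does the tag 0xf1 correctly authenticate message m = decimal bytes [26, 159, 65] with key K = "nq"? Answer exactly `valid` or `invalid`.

Key "nq" = 6e 71 is 2 bytes ≤ B = 4; zero-pad to 4 bytes: K' = 6e 71 00 00.
K' ⊕ ipad = 58 47 36 36; K' ⊕ opad = 32 2d 5c 5c.
Inner hash: sum = 88+71+54+54+26+159+65 = 517; mod 256 = 5 → 05.
Outer hash (recomputed tag): sum = 50+45+92+92+5 = 284; mod 256 = 28 → 1c.
Recomputed tag = 1c; claimed = f1 → mismatch.

invalid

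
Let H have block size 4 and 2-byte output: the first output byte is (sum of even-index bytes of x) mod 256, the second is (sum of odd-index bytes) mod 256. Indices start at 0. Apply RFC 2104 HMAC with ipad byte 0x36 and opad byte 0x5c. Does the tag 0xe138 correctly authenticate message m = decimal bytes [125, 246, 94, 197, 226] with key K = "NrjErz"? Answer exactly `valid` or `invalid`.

Key "NrjErz" = 4e 72 6a 45 72 7a is 6 bytes > B = 4, so hash it first: H(key) = 2a 31, then zero-pad to 4 bytes: K' = 2a 31 00 00.
K' ⊕ ipad = 1c 07 36 36; K' ⊕ opad = 76 6d 5c 5c.
Inner hash: even-index sum = 527 mod 256 = 15; odd-index sum = 504 mod 256 = 248 → 0f f8.
Outer hash (recomputed tag): even-index sum = 225 mod 256 = 225; odd-index sum = 449 mod 256 = 193 → e1 c1.
Recomputed tag = e1c1; claimed = e138 → mismatch.

invalid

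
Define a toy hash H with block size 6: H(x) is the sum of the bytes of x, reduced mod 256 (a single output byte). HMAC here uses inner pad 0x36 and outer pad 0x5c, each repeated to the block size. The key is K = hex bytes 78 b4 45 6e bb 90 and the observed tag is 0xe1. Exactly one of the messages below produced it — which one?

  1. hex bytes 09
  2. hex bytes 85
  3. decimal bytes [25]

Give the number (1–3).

1

Key hex bytes 78 b4 45 6e bb 90 is exactly B = 6 bytes: K' = 78 b4 45 6e bb 90.
K' ⊕ ipad = 4e 82 73 58 8d a6; K' ⊕ opad = 24 e8 19 32 e7 cc.
m1: inner = H(4e 82 73 58 8d a6 09) = d7; tag = H(24 e8 19 32 e7 cc d7) = e1 ← matches
m2: inner = H(4e 82 73 58 8d a6 85) = 53; tag = H(24 e8 19 32 e7 cc 53) = 5d
m3: inner = H(4e 82 73 58 8d a6 19) = e7; tag = H(24 e8 19 32 e7 cc e7) = f1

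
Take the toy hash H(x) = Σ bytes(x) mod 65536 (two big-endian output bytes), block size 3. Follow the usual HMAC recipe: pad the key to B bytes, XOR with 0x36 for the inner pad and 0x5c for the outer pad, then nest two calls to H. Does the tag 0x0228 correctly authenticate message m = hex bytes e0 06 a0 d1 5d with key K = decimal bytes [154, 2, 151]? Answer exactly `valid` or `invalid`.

valid

Key decimal bytes [154, 2, 151] = 9a 02 97 is exactly B = 3 bytes: K' = 9a 02 97.
K' ⊕ ipad = ac 34 a1; K' ⊕ opad = c6 5e cb.
Inner hash: sum = 172+52+161+224+6+160+209+93 = 1077 → 04 35.
Outer hash (recomputed tag): sum = 198+94+203+4+53 = 552 → 02 28.
Recomputed tag = 0228; claimed = 0228 → match.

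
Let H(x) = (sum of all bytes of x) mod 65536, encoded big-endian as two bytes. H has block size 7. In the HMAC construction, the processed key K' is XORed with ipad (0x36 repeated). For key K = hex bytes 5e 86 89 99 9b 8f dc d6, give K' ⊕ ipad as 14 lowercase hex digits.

Key hex bytes 5e 86 89 99 9b 8f dc d6 is 8 bytes > B = 7, so hash it first: H(key) = 04 e2, then zero-pad to 7 bytes: K' = 04 e2 00 00 00 00 00.
XOR each byte with 0x36: 04⊕36=32, e2⊕36=d4, 00⊕36=36, 00⊕36=36, 00⊕36=36, 00⊕36=36, 00⊕36=36.

32d43636363636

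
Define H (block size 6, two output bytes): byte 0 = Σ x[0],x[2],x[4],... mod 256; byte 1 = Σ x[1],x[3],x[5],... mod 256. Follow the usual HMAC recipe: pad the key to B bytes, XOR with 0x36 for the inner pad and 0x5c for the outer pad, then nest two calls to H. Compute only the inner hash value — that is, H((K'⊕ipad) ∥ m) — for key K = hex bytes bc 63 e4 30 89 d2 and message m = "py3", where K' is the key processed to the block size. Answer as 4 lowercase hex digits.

beb8

Key hex bytes bc 63 e4 30 89 d2 is exactly B = 6 bytes: K' = bc 63 e4 30 89 d2.
K' ⊕ ipad = 8a 55 d2 06 bf e4.
Inner input = 8a 55 d2 06 bf e4 ∥ 70 79 33.
Inner hash: even-index sum = 702 mod 256 = 190; odd-index sum = 440 mod 256 = 184 → be b8.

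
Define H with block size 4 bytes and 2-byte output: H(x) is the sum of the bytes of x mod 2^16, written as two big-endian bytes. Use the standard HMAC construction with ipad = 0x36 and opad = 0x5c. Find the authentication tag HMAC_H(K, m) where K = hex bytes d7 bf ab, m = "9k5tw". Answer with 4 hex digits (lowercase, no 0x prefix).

02c6

Key hex bytes d7 bf ab is 3 bytes ≤ B = 4; zero-pad to 4 bytes: K' = d7 bf ab 00.
K' ⊕ ipad = e1 89 9d 36.  K' ⊕ opad = 8b e3 f7 5c.
Inner input = (K'⊕ipad) ∥ m = e1 89 9d 36 ∥ 39 6b 35 74 77.
Inner hash: sum = 225+137+157+54+57+107+53+116+119 = 1025 → 04 01.
Outer input = (K'⊕opad) ∥ inner = 8b e3 f7 5c ∥ 04 01.
Outer hash (tag): sum = 139+227+247+92+4+1 = 710 → 02 c6.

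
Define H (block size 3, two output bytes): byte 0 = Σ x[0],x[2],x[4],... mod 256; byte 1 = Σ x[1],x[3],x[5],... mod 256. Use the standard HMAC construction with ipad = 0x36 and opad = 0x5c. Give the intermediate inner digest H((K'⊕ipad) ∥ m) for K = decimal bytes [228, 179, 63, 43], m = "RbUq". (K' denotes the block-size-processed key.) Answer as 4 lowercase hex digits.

1e8f

Key decimal bytes [228, 179, 63, 43] = e4 b3 3f 2b is 4 bytes > B = 3, so hash it first: H(key) = 23 de, then zero-pad to 3 bytes: K' = 23 de 00.
K' ⊕ ipad = 15 e8 36.
Inner input = 15 e8 36 ∥ 52 62 55 71.
Inner hash: even-index sum = 286 mod 256 = 30; odd-index sum = 399 mod 256 = 143 → 1e 8f.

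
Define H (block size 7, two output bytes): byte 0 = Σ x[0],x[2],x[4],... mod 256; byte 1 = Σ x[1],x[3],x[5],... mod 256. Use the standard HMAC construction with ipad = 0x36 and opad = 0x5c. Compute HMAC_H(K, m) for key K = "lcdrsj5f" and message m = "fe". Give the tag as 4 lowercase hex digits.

9d06

Key "lcdrsj5f" = 6c 63 64 72 73 6a 35 66 is 8 bytes > B = 7, so hash it first: H(key) = 78 a5, then zero-pad to 7 bytes: K' = 78 a5 00 00 00 00 00.
K' ⊕ ipad = 4e 93 36 36 36 36 36.  K' ⊕ opad = 24 f9 5c 5c 5c 5c 5c.
Inner input = (K'⊕ipad) ∥ m = 4e 93 36 36 36 36 36 ∥ 66 65.
Inner hash: even-index sum = 341 mod 256 = 85; odd-index sum = 357 mod 256 = 101 → 55 65.
Outer input = (K'⊕opad) ∥ inner = 24 f9 5c 5c 5c 5c 5c ∥ 55 65.
Outer hash (tag): even-index sum = 413 mod 256 = 157; odd-index sum = 518 mod 256 = 6 → 9d 06.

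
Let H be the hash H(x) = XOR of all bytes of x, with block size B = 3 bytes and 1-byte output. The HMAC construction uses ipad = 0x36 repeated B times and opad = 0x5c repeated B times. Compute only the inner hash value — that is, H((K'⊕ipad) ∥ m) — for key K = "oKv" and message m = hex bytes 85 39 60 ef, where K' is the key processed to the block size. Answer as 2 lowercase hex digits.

Key "oKv" = 6f 4b 76 is exactly B = 3 bytes: K' = 6f 4b 76.
K' ⊕ ipad = 59 7d 40.
Inner input = 59 7d 40 ∥ 85 39 60 ef.
Inner hash: XOR 59⊕7d⊕40⊕85⊕39⊕60⊕ef = 57.

57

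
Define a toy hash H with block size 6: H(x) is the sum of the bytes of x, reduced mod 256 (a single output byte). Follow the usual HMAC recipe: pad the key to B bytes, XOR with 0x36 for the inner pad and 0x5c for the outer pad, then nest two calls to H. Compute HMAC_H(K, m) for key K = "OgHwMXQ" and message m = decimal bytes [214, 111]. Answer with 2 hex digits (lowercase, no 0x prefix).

b3

Key "OgHwMXQ" = 4f 67 48 77 4d 58 51 is 7 bytes > B = 6, so hash it first: H(key) = 6b, then zero-pad to 6 bytes: K' = 6b 00 00 00 00 00.
K' ⊕ ipad = 5d 36 36 36 36 36.  K' ⊕ opad = 37 5c 5c 5c 5c 5c.
Inner input = (K'⊕ipad) ∥ m = 5d 36 36 36 36 36 ∥ d6 6f.
Inner hash: sum = 93+54+54+54+54+54+214+111 = 688; mod 256 = 176 → b0.
Outer input = (K'⊕opad) ∥ inner = 37 5c 5c 5c 5c 5c ∥ b0.
Outer hash (tag): sum = 55+92+92+92+92+92+176 = 691; mod 256 = 179 → b3.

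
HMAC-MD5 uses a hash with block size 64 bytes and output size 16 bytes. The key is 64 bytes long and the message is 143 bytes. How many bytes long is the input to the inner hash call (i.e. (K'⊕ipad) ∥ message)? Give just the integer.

207

Key is 64 ≤ 64 bytes, zero-padded: |K'| = 64.
Inner input = (K'⊕ipad) ∥ m → 64 + 143 = 207 bytes.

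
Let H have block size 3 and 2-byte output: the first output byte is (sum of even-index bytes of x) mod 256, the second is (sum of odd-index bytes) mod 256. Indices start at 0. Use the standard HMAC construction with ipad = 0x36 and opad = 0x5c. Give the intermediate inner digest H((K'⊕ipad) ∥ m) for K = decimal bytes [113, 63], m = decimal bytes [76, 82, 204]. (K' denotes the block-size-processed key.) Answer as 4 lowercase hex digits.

cf21

Key decimal bytes [113, 63] = 71 3f is 2 bytes ≤ B = 3; zero-pad to 3 bytes: K' = 71 3f 00.
K' ⊕ ipad = 47 09 36.
Inner input = 47 09 36 ∥ 4c 52 cc.
Inner hash: even-index sum = 207 mod 256 = 207; odd-index sum = 289 mod 256 = 33 → cf 21.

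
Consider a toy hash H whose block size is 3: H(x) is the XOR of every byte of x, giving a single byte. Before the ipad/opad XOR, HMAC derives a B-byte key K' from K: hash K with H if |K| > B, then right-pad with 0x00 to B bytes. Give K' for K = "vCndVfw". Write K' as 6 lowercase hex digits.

780000

|K| = 7 > B = 3, so first hash the key.
H(K): XOR 76⊕43⊕6e⊕64⊕56⊕66⊕77 = 78.
Zero-pad H(K) = 78 to 3 bytes: K' = 78 00 00.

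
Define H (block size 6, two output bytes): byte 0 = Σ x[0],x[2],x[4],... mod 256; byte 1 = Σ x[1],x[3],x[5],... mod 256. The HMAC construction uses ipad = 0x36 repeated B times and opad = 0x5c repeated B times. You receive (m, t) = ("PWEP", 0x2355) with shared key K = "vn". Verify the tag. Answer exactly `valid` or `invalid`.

valid

Key "vn" = 76 6e is 2 bytes ≤ B = 6; zero-pad to 6 bytes: K' = 76 6e 00 00 00 00.
K' ⊕ ipad = 40 58 36 36 36 36; K' ⊕ opad = 2a 32 5c 5c 5c 5c.
Inner hash: even-index sum = 321 mod 256 = 65; odd-index sum = 363 mod 256 = 107 → 41 6b.
Outer hash (recomputed tag): even-index sum = 291 mod 256 = 35; odd-index sum = 341 mod 256 = 85 → 23 55.
Recomputed tag = 2355; claimed = 2355 → match.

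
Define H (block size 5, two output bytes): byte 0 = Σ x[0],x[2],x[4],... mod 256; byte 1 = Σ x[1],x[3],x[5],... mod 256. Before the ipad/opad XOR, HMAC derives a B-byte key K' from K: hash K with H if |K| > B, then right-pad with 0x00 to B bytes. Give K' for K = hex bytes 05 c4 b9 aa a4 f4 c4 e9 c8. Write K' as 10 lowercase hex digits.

ee4b000000

|K| = 9 > B = 5, so first hash the key.
H(K): even-index sum = 750 mod 256 = 238; odd-index sum = 843 mod 256 = 75 → ee 4b.
Zero-pad H(K) = ee 4b to 5 bytes: K' = ee 4b 00 00 00.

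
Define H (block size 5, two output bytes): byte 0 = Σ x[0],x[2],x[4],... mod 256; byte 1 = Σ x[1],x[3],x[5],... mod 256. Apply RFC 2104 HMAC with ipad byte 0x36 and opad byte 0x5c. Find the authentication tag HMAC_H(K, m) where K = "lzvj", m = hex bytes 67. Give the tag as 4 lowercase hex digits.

Key "lzvj" = 6c 7a 76 6a is 4 bytes ≤ B = 5; zero-pad to 5 bytes: K' = 6c 7a 76 6a 00.
K' ⊕ ipad = 5a 4c 40 5c 36.  K' ⊕ opad = 30 26 2a 36 5c.
Inner input = (K'⊕ipad) ∥ m = 5a 4c 40 5c 36 ∥ 67.
Inner hash: even-index sum = 208 mod 256 = 208; odd-index sum = 271 mod 256 = 15 → d0 0f.
Outer input = (K'⊕opad) ∥ inner = 30 26 2a 36 5c ∥ d0 0f.
Outer hash (tag): even-index sum = 197 mod 256 = 197; odd-index sum = 300 mod 256 = 44 → c5 2c.

c52c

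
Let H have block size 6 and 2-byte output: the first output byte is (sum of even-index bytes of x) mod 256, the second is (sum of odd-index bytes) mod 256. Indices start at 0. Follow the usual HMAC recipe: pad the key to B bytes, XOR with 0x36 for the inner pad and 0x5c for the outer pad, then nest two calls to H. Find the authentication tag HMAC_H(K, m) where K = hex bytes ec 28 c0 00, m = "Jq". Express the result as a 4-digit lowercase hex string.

f827

Key hex bytes ec 28 c0 00 is 4 bytes ≤ B = 6; zero-pad to 6 bytes: K' = ec 28 c0 00 00 00.
K' ⊕ ipad = da 1e f6 36 36 36.  K' ⊕ opad = b0 74 9c 5c 5c 5c.
Inner input = (K'⊕ipad) ∥ m = da 1e f6 36 36 36 ∥ 4a 71.
Inner hash: even-index sum = 592 mod 256 = 80; odd-index sum = 251 mod 256 = 251 → 50 fb.
Outer input = (K'⊕opad) ∥ inner = b0 74 9c 5c 5c 5c ∥ 50 fb.
Outer hash (tag): even-index sum = 504 mod 256 = 248; odd-index sum = 551 mod 256 = 39 → f8 27.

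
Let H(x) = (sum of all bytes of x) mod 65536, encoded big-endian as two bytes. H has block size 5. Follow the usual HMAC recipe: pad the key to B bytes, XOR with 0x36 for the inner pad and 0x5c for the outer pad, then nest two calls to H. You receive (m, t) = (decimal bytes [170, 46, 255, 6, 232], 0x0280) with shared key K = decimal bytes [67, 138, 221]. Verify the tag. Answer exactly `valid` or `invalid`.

valid

Key decimal bytes [67, 138, 221] = 43 8a dd is 3 bytes ≤ B = 5; zero-pad to 5 bytes: K' = 43 8a dd 00 00.
K' ⊕ ipad = 75 bc eb 36 36; K' ⊕ opad = 1f d6 81 5c 5c.
Inner hash: sum = 117+188+235+54+54+170+46+255+6+232 = 1357 → 05 4d.
Outer hash (recomputed tag): sum = 31+214+129+92+92+5+77 = 640 → 02 80.
Recomputed tag = 0280; claimed = 0280 → match.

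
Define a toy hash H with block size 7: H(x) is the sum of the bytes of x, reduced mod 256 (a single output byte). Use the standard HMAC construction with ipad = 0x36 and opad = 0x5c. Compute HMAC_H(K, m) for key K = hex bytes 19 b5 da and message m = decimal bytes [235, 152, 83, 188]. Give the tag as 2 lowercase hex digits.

2c

Key hex bytes 19 b5 da is 3 bytes ≤ B = 7; zero-pad to 7 bytes: K' = 19 b5 da 00 00 00 00.
K' ⊕ ipad = 2f 83 ec 36 36 36 36.  K' ⊕ opad = 45 e9 86 5c 5c 5c 5c.
Inner input = (K'⊕ipad) ∥ m = 2f 83 ec 36 36 36 36 ∥ eb 98 53 bc.
Inner hash: sum = 47+131+236+54+54+54+54+235+152+83+188 = 1288; mod 256 = 8 → 08.
Outer input = (K'⊕opad) ∥ inner = 45 e9 86 5c 5c 5c 5c ∥ 08.
Outer hash (tag): sum = 69+233+134+92+92+92+92+8 = 812; mod 256 = 44 → 2c.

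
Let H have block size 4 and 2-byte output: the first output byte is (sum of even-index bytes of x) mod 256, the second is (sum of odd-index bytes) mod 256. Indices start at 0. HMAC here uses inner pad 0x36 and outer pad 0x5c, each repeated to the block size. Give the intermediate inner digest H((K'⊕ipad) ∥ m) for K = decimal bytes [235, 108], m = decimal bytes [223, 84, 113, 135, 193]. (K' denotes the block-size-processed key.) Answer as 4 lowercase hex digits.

246b

Key decimal bytes [235, 108] = eb 6c is 2 bytes ≤ B = 4; zero-pad to 4 bytes: K' = eb 6c 00 00.
K' ⊕ ipad = dd 5a 36 36.
Inner input = dd 5a 36 36 ∥ df 54 71 87 c1.
Inner hash: even-index sum = 804 mod 256 = 36; odd-index sum = 363 mod 256 = 107 → 24 6b.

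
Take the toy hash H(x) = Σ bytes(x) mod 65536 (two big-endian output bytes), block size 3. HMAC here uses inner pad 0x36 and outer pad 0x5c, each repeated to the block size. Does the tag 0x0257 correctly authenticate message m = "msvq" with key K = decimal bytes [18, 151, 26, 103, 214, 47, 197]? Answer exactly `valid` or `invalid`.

Key decimal bytes [18, 151, 26, 103, 214, 47, 197] = 12 97 1a 67 d6 2f c5 is 7 bytes > B = 3, so hash it first: H(key) = 02 f4, then zero-pad to 3 bytes: K' = 02 f4 00.
K' ⊕ ipad = 34 c2 36; K' ⊕ opad = 5e a8 5c.
Inner hash: sum = 52+194+54+109+115+118+113 = 755 → 02 f3.
Outer hash (recomputed tag): sum = 94+168+92+2+243 = 599 → 02 57.
Recomputed tag = 0257; claimed = 0257 → match.

valid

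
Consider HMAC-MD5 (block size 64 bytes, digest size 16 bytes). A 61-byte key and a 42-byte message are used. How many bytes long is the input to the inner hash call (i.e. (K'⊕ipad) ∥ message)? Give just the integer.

106

Key is 61 ≤ 64 bytes, zero-padded: |K'| = 64.
Inner input = (K'⊕ipad) ∥ m → 64 + 42 = 106 bytes.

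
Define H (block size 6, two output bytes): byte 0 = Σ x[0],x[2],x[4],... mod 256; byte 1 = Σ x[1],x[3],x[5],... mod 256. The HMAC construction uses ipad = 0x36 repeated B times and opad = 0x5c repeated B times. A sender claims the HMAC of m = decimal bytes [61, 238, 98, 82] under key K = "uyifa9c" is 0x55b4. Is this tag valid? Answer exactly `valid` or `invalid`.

invalid

Key "uyifa9c" = 75 79 69 66 61 39 63 is 7 bytes > B = 6, so hash it first: H(key) = a2 18, then zero-pad to 6 bytes: K' = a2 18 00 00 00 00.
K' ⊕ ipad = 94 2e 36 36 36 36; K' ⊕ opad = fe 44 5c 5c 5c 5c.
Inner hash: even-index sum = 415 mod 256 = 159; odd-index sum = 474 mod 256 = 218 → 9f da.
Outer hash (recomputed tag): even-index sum = 597 mod 256 = 85; odd-index sum = 470 mod 256 = 214 → 55 d6.
Recomputed tag = 55d6; claimed = 55b4 → mismatch.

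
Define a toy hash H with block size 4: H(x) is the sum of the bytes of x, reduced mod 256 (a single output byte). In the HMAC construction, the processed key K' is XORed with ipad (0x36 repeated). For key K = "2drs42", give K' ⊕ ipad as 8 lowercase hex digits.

d7363636

Key "2drs42" = 32 64 72 73 34 32 is 6 bytes > B = 4, so hash it first: H(key) = e1, then zero-pad to 4 bytes: K' = e1 00 00 00.
XOR each byte with 0x36: e1⊕36=d7, 00⊕36=36, 00⊕36=36, 00⊕36=36.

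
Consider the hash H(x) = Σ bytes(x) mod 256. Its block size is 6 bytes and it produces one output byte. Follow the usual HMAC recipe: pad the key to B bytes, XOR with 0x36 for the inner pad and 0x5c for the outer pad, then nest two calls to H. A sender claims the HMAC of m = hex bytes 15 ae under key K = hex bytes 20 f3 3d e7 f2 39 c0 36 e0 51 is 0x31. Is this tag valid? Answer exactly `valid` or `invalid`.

valid

Key hex bytes 20 f3 3d e7 f2 39 c0 36 e0 51 is 10 bytes > B = 6, so hash it first: H(key) = 89, then zero-pad to 6 bytes: K' = 89 00 00 00 00 00.
K' ⊕ ipad = bf 36 36 36 36 36; K' ⊕ opad = d5 5c 5c 5c 5c 5c.
Inner hash: sum = 191+54+54+54+54+54+21+174 = 656; mod 256 = 144 → 90.
Outer hash (recomputed tag): sum = 213+92+92+92+92+92+144 = 817; mod 256 = 49 → 31.
Recomputed tag = 31; claimed = 31 → match.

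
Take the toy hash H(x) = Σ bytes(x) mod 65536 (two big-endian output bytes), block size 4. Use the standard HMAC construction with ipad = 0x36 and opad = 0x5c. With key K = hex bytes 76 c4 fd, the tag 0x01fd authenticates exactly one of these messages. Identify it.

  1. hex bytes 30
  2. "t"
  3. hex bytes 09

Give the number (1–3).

3

Key hex bytes 76 c4 fd is 3 bytes ≤ B = 4; zero-pad to 4 bytes: K' = 76 c4 fd 00.
K' ⊕ ipad = 40 f2 cb 36; K' ⊕ opad = 2a 98 a1 5c.
m1: inner = H(40 f2 cb 36 30) = 02 63; tag = H(2a 98 a1 5c 02 63) = 0224
m2: inner = H(40 f2 cb 36 74) = 02 a7; tag = H(2a 98 a1 5c 02 a7) = 0268
m3: inner = H(40 f2 cb 36 09) = 02 3c; tag = H(2a 98 a1 5c 02 3c) = 01fd ← matches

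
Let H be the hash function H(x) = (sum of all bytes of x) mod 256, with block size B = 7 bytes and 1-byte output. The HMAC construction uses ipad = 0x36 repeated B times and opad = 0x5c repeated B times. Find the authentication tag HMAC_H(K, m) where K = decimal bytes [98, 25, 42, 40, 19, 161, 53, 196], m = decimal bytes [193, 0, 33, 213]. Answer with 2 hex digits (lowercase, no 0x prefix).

95

Key decimal bytes [98, 25, 42, 40, 19, 161, 53, 196] = 62 19 2a 28 13 a1 35 c4 is 8 bytes > B = 7, so hash it first: H(key) = 7a, then zero-pad to 7 bytes: K' = 7a 00 00 00 00 00 00.
K' ⊕ ipad = 4c 36 36 36 36 36 36.  K' ⊕ opad = 26 5c 5c 5c 5c 5c 5c.
Inner input = (K'⊕ipad) ∥ m = 4c 36 36 36 36 36 36 ∥ c1 00 21 d5.
Inner hash: sum = 76+54+54+54+54+54+54+193+0+33+213 = 839; mod 256 = 71 → 47.
Outer input = (K'⊕opad) ∥ inner = 26 5c 5c 5c 5c 5c 5c ∥ 47.
Outer hash (tag): sum = 38+92+92+92+92+92+92+71 = 661; mod 256 = 149 → 95.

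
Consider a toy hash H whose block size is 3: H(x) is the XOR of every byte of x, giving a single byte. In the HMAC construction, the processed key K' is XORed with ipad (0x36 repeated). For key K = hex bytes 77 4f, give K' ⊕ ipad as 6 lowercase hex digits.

Key hex bytes 77 4f is 2 bytes ≤ B = 3; zero-pad to 3 bytes: K' = 77 4f 00.
XOR each byte with 0x36: 77⊕36=41, 4f⊕36=79, 00⊕36=36.

417936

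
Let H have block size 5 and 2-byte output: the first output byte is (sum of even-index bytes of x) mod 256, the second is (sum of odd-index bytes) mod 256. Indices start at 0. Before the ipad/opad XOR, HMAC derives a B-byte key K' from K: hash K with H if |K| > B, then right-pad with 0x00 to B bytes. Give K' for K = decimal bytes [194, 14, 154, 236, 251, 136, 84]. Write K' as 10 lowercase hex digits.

ab82000000

|K| = 7 > B = 5, so first hash the key.
H(K): even-index sum = 683 mod 256 = 171; odd-index sum = 386 mod 256 = 130 → ab 82.
Zero-pad H(K) = ab 82 to 5 bytes: K' = ab 82 00 00 00.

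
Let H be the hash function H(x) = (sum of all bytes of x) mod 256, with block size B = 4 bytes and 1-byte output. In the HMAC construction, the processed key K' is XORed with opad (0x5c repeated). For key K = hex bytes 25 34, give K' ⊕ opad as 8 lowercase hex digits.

Key hex bytes 25 34 is 2 bytes ≤ B = 4; zero-pad to 4 bytes: K' = 25 34 00 00.
XOR each byte with 0x5c: 25⊕5c=79, 34⊕5c=68, 00⊕5c=5c, 00⊕5c=5c.

79685c5c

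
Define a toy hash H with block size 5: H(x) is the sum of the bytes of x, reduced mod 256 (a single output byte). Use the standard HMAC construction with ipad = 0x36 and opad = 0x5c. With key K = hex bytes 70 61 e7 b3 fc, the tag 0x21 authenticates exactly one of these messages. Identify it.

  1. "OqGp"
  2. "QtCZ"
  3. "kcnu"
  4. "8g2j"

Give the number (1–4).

Key hex bytes 70 61 e7 b3 fc is exactly B = 5 bytes: K' = 70 61 e7 b3 fc.
K' ⊕ ipad = 46 57 d1 85 ca; K' ⊕ opad = 2c 3d bb ef a0.
m1: inner = H(46 57 d1 85 ca 4f 71 47 70) = 34; tag = H(2c 3d bb ef a0 34) = e7
m2: inner = H(46 57 d1 85 ca 51 74 43 5a) = 1f; tag = H(2c 3d bb ef a0 1f) = d2
m3: inner = H(46 57 d1 85 ca 6b 63 6e 75) = 6e; tag = H(2c 3d bb ef a0 6e) = 21 ← matches
m4: inner = H(46 57 d1 85 ca 38 67 32 6a) = f8; tag = H(2c 3d bb ef a0 f8) = ab

3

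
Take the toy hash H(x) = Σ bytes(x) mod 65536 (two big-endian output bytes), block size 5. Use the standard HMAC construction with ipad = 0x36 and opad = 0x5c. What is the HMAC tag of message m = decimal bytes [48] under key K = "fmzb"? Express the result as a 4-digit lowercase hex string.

Key "fmzb" = 66 6d 7a 62 is 4 bytes ≤ B = 5; zero-pad to 5 bytes: K' = 66 6d 7a 62 00.
K' ⊕ ipad = 50 5b 4c 54 36.  K' ⊕ opad = 3a 31 26 3e 5c.
Inner input = (K'⊕ipad) ∥ m = 50 5b 4c 54 36 ∥ 30.
Inner hash: sum = 80+91+76+84+54+48 = 433 → 01 b1.
Outer input = (K'⊕opad) ∥ inner = 3a 31 26 3e 5c ∥ 01 b1.
Outer hash (tag): sum = 58+49+38+62+92+1+177 = 477 → 01 dd.

01dd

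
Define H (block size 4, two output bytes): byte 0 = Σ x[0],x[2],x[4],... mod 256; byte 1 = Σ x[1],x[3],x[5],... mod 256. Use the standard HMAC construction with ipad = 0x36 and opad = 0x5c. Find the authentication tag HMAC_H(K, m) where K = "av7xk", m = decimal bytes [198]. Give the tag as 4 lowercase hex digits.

ec1c

Key "av7xk" = 61 76 37 78 6b is 5 bytes > B = 4, so hash it first: H(key) = 03 ee, then zero-pad to 4 bytes: K' = 03 ee 00 00.
K' ⊕ ipad = 35 d8 36 36.  K' ⊕ opad = 5f b2 5c 5c.
Inner input = (K'⊕ipad) ∥ m = 35 d8 36 36 ∥ c6.
Inner hash: even-index sum = 305 mod 256 = 49; odd-index sum = 270 mod 256 = 14 → 31 0e.
Outer input = (K'⊕opad) ∥ inner = 5f b2 5c 5c ∥ 31 0e.
Outer hash (tag): even-index sum = 236 mod 256 = 236; odd-index sum = 284 mod 256 = 28 → ec 1c.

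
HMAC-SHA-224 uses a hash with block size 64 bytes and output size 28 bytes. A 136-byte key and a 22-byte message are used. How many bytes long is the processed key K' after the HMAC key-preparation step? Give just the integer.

Key is 136 > 64 bytes, so it is hashed to 28 bytes then zero-padded to 64: |K'| = 64.

64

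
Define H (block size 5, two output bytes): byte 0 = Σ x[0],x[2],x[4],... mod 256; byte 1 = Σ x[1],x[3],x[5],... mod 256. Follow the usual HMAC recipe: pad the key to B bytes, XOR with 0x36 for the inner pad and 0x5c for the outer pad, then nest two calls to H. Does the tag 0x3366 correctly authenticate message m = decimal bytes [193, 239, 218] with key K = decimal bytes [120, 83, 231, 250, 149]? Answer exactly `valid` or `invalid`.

invalid

Key decimal bytes [120, 83, 231, 250, 149] = 78 53 e7 fa 95 is exactly B = 5 bytes: K' = 78 53 e7 fa 95.
K' ⊕ ipad = 4e 65 d1 cc a3; K' ⊕ opad = 24 0f bb a6 c9.
Inner hash: even-index sum = 689 mod 256 = 177; odd-index sum = 716 mod 256 = 204 → b1 cc.
Outer hash (recomputed tag): even-index sum = 628 mod 256 = 116; odd-index sum = 358 mod 256 = 102 → 74 66.
Recomputed tag = 7466; claimed = 3366 → mismatch.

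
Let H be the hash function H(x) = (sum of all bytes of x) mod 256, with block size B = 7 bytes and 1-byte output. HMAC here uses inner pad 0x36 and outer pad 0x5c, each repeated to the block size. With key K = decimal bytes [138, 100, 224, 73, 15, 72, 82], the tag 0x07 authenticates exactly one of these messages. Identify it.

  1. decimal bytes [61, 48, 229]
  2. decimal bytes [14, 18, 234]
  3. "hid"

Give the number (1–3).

Key decimal bytes [138, 100, 224, 73, 15, 72, 82] = 8a 64 e0 49 0f 48 52 is exactly B = 7 bytes: K' = 8a 64 e0 49 0f 48 52.
K' ⊕ ipad = bc 52 d6 7f 39 7e 64; K' ⊕ opad = d6 38 bc 15 53 14 0e.
m1: inner = H(bc 52 d6 7f 39 7e 64 3d 30 e5) = d0; tag = H(d6 38 bc 15 53 14 0e d0) = 24
m2: inner = H(bc 52 d6 7f 39 7e 64 0e 12 ea) = 88; tag = H(d6 38 bc 15 53 14 0e 88) = dc
m3: inner = H(bc 52 d6 7f 39 7e 64 68 69 64) = b3; tag = H(d6 38 bc 15 53 14 0e b3) = 07 ← matches

3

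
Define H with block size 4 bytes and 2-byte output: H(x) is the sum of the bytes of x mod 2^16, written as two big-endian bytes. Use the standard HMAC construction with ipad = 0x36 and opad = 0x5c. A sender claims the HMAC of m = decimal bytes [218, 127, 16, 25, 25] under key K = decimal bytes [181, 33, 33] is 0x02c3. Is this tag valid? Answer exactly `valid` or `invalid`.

Key decimal bytes [181, 33, 33] = b5 21 21 is 3 bytes ≤ B = 4; zero-pad to 4 bytes: K' = b5 21 21 00.
K' ⊕ ipad = 83 17 17 36; K' ⊕ opad = e9 7d 7d 5c.
Inner hash: sum = 131+23+23+54+218+127+16+25+25 = 642 → 02 82.
Outer hash (recomputed tag): sum = 233+125+125+92+2+130 = 707 → 02 c3.
Recomputed tag = 02c3; claimed = 02c3 → match.

valid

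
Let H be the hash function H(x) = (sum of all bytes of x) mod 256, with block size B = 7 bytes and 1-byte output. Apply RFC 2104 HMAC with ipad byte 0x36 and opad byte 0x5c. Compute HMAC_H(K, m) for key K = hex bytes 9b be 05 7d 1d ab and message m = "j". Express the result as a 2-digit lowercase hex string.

d2

Key hex bytes 9b be 05 7d 1d ab is 6 bytes ≤ B = 7; zero-pad to 7 bytes: K' = 9b be 05 7d 1d ab 00.
K' ⊕ ipad = ad 88 33 4b 2b 9d 36.  K' ⊕ opad = c7 e2 59 21 41 f7 5c.
Inner input = (K'⊕ipad) ∥ m = ad 88 33 4b 2b 9d 36 ∥ 6a.
Inner hash: sum = 173+136+51+75+43+157+54+106 = 795; mod 256 = 27 → 1b.
Outer input = (K'⊕opad) ∥ inner = c7 e2 59 21 41 f7 5c ∥ 1b.
Outer hash (tag): sum = 199+226+89+33+65+247+92+27 = 978; mod 256 = 210 → d2.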